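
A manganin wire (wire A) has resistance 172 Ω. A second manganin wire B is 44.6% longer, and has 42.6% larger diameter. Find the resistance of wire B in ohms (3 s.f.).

122 Ω

R ∝ L/d², so R_B/R_A = (1 + 44.6/100) × (1 + 42.6/100)⁻²
= 1.446 × 0.4918 = 0.7111
R_B = 0.7111 × 172 = 122 Ω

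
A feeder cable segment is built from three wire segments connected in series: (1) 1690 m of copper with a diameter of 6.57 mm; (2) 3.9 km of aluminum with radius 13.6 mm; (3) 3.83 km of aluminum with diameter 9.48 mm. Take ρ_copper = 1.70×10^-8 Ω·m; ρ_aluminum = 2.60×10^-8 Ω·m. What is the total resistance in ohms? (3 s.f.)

2.43 Ω

Seg 1: A = π(d/2)² = π(3.2850e-03 m)² = 3.390e-05 m²
R_1 = (1.70×10^-8)(1690)/(3.390e-05) = 0.8475 Ω
Seg 2: A = πr² = π(1.3600e-02 m)² = 5.811e-04 m²
R_2 = (2.60×10^-8)(3900)/(5.811e-04) = 0.1745 Ω
Seg 3: A = π(d/2)² = π(4.7400e-03 m)² = 7.058e-05 m²
R_3 = (2.60×10^-8)(3830)/(7.058e-05) = 1.411 Ω
R_total = R_1 + R_2 + R_3 = 2.43 Ω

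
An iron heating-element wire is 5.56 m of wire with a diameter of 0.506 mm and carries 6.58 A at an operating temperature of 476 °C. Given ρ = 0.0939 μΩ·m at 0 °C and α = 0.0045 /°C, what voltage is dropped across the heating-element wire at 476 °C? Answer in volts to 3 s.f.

ρ = 0.0939 μΩ·m = 9.39×10^-8 Ω·m
A = π(d/2)² = π(2.5300e-04 m)² = 2.011e-07 m²
R₍0₎ = ρL/A = (9.39×10^-8)(5.56)/(2.011e-07) = 2.596 Ω
R₍476₎ = R₍0₎(1 + αΔT) = 2.596 × (1 + 0.0045×476) = 8.157 Ω
V = IR = 6.58 × 8.157 = 53.7 V

53.7 V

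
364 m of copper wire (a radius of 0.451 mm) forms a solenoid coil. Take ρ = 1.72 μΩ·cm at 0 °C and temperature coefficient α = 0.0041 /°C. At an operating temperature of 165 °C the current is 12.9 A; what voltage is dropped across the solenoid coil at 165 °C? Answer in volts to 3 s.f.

ρ = 1.72 μΩ·cm = 1.72×10^-8 Ω·m
A = πr² = π(4.5100e-04 m)² = 6.390e-07 m²
R₍0₎ = ρL/A = (1.72×10^-8)(364)/(6.390e-07) = 9.798 Ω
R₍165₎ = R₍0₎(1 + αΔT) = 9.798 × (1 + 0.0041×165) = 16.43 Ω
V = IR = 12.9 × 16.43 = 212 V

212 V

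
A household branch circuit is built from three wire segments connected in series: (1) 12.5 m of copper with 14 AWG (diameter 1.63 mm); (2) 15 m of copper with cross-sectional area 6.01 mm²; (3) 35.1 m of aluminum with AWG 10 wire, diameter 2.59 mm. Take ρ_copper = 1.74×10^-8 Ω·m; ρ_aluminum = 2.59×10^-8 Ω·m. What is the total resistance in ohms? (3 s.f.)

Seg 1: A = π(1.63/2 mm)² = π(8.1500e-04 m)² = 2.087e-06 m²
R_1 = (1.74×10^-8)(12.5)/(2.087e-06) = 0.1042 Ω
Seg 2: A = 6.01 mm² = 6.010e-06 m²
R_2 = (1.74×10^-8)(15)/(6.010e-06) = 0.04343 Ω
Seg 3: A = π(2.59/2 mm)² = π(1.2950e-03 m)² = 5.269e-06 m²
R_3 = (2.59×10^-8)(35.1)/(5.269e-06) = 0.1726 Ω
R_total = R_1 + R_2 + R_3 = 0.320 Ω

0.320 Ω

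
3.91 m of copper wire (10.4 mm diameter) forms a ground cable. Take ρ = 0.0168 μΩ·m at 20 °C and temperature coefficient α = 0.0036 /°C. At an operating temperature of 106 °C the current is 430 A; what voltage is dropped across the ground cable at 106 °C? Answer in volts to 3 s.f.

ρ = 0.0168 μΩ·m = 1.68×10^-8 Ω·m
A = π(d/2)² = π(5.2000e-03 m)² = 8.495e-05 m²
R₍20₎ = ρL/A = (1.68×10^-8)(3.91)/(8.495e-05) = 7.733×10^-4 Ω
R₍106₎ = R₍20₎(1 + αΔT) = 7.733×10^-4 × (1 + 0.0036×86) = 0.001013 Ω
V = IR = 430 × 0.001013 = 0.435 V

0.435 V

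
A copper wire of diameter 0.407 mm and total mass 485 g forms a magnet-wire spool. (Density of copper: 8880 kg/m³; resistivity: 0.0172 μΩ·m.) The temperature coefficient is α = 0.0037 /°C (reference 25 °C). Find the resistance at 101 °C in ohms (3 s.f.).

ρ = 0.0172 μΩ·m = 1.72×10^-8 Ω·m
A = π(d/2)² = π(2.0350e-04 m)² = 1.3010e-07 m²
L = m/(density·A) = 0.485/(8880×1.3010e-07) = 419.8 m
R = ρL/A = (1.72×10^-8)(419.8)/(1.3010e-07) = 55.5 Ω
R(101 °C) = 55.5 × (1 + 0.0037×76) = 71.1 Ω

71.1 Ω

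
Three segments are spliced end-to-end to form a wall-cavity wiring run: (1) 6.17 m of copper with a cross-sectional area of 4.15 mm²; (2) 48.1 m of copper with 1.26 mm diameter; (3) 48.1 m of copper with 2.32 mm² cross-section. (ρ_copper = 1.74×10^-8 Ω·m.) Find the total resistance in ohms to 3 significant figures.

Seg 1: A = 4.15 mm² = 4.150e-06 m²
R_1 = (1.74×10^-8)(6.17)/(4.150e-06) = 0.02587 Ω
Seg 2: A = π(d/2)² = π(6.3000e-04 m)² = 1.247e-06 m²
R_2 = (1.74×10^-8)(48.1)/(1.247e-06) = 0.6712 Ω
Seg 3: A = 2.32 mm² = 2.320e-06 m²
R_3 = (1.74×10^-8)(48.1)/(2.320e-06) = 0.3608 Ω
R_total = R_1 + R_2 + R_3 = 1.06 Ω

1.06 Ω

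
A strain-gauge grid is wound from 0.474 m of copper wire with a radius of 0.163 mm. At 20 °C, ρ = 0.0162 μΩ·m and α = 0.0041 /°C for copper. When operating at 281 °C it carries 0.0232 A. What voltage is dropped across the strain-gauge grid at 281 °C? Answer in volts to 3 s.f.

0.00442 V

ρ = 0.0162 μΩ·m = 1.62×10^-8 Ω·m
A = πr² = π(1.6300e-04 m)² = 8.347e-08 m²
R₍20₎ = ρL/A = (1.62×10^-8)(0.474)/(8.347e-08) = 0.092 Ω
R₍281₎ = R₍20₎(1 + αΔT) = 0.092 × (1 + 0.0041×261) = 0.1904 Ω
V = IR = 0.0232 × 0.1904 = 0.00442 V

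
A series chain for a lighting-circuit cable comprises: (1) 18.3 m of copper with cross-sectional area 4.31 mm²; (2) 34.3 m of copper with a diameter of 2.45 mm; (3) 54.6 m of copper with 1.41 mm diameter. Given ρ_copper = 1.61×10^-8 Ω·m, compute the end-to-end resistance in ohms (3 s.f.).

0.748 Ω

Seg 1: A = 4.31 mm² = 4.310e-06 m²
R_1 = (1.61×10^-8)(18.3)/(4.310e-06) = 0.06836 Ω
Seg 2: A = π(d/2)² = π(1.2250e-03 m)² = 4.714e-06 m²
R_2 = (1.61×10^-8)(34.3)/(4.714e-06) = 0.1171 Ω
Seg 3: A = π(d/2)² = π(7.0500e-04 m)² = 1.561e-06 m²
R_3 = (1.61×10^-8)(54.6)/(1.561e-06) = 0.563 Ω
R_total = R_1 + R_2 + R_3 = 0.748 Ω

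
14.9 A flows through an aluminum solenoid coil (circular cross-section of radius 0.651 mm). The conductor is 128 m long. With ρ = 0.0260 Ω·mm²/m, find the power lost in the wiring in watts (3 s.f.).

555 W

ρ = 0.0260 Ω·mm²/m = 2.60×10^-8 Ω·m
A = πr² = π(6.5100e-04 m)² = 1.331e-06 m²
R = ρL/A = (2.60×10^-8)(128)/(1.331e-06) = 2.5 Ω
P = I²R = (14.9)² × 2.5 = 555 W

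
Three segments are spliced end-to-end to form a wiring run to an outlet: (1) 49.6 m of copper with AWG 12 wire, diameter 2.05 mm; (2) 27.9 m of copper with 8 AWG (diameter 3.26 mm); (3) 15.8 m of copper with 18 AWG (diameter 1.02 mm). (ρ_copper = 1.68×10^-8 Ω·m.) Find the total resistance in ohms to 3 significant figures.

0.633 Ω

Seg 1: A = π(2.05/2 mm)² = π(1.0250e-03 m)² = 3.301e-06 m²
R_1 = (1.68×10^-8)(49.6)/(3.301e-06) = 0.2525 Ω
Seg 2: A = π(3.26/2 mm)² = π(1.6300e-03 m)² = 8.347e-06 m²
R_2 = (1.68×10^-8)(27.9)/(8.347e-06) = 0.05615 Ω
Seg 3: A = π(1.02/2 mm)² = π(5.1000e-04 m)² = 8.171e-07 m²
R_3 = (1.68×10^-8)(15.8)/(8.171e-07) = 0.3248 Ω
R_total = R_1 + R_2 + R_3 = 0.633 Ω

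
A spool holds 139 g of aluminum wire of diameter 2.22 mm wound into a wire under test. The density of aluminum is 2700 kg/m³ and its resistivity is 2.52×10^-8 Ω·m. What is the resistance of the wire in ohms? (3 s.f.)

A = π(d/2)² = π(1.1100e-03 m)² = 3.8708e-06 m²
L = m/(density·A) = 0.139/(2700×3.8708e-06) = 13.3 m
R = ρL/A = (2.52×10^-8)(13.3)/(3.8708e-06) = 0.0866 Ω

0.0866 Ω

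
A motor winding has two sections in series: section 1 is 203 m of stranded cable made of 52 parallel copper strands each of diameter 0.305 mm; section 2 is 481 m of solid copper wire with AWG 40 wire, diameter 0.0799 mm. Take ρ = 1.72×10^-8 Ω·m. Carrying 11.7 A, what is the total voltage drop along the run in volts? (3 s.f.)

Section 1: A_strand = π(1.5250e-04)² = 7.306e-08 m²; R₁ = ρL/(N·A_s) = (1.72×10^-8)(203)/(52×7.306e-08) = 0.919 Ω
Section 2: A = π(0.0799/2 mm)² = π(3.9950e-05 m)² = 5.014e-09 m²
R₂ = (1.72×10^-8)(481)/(5.014e-09) = 1650 Ω
R = R₁ + R₂ = 1651 Ω
V = IR = 11.7 × 1651 = 19300 V

19300 V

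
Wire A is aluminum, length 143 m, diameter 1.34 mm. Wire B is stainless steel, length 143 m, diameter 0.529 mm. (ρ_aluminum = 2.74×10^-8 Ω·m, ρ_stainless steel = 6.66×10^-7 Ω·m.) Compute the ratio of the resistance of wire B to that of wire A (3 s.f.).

R ∝ ρL/d², so R_B/R_A = (ρ_B/ρ_A) × (d_A/d_B)²
= (6.66×10^-7/2.74×10^-8) × (1.34/0.529)² = 156

156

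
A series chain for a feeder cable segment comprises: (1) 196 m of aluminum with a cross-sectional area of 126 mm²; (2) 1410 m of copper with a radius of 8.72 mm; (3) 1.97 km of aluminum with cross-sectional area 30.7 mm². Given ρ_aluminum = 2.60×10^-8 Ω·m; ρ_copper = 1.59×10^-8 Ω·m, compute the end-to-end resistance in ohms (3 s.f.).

Seg 1: A = 126 mm² = 1.260e-04 m²
R_1 = (2.60×10^-8)(196)/(1.260e-04) = 0.04044 Ω
Seg 2: A = πr² = π(8.7200e-03 m)² = 2.389e-04 m²
R_2 = (1.59×10^-8)(1410)/(2.389e-04) = 0.09385 Ω
Seg 3: A = 30.7 mm² = 3.070e-05 m²
R_3 = (2.60×10^-8)(1970)/(3.070e-05) = 1.668 Ω
R_total = R_1 + R_2 + R_3 = 1.80 Ω

1.80 Ω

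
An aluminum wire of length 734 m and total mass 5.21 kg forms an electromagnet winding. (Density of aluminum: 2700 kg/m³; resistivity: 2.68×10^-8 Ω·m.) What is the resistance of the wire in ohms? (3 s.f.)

A = m/(density·L) = 5.21/(2700×734) = 2.6289e-06 m²
R = ρL/A = (2.68×10^-8)(734)/(2.6289e-06) = 7.48 Ω

7.48 Ω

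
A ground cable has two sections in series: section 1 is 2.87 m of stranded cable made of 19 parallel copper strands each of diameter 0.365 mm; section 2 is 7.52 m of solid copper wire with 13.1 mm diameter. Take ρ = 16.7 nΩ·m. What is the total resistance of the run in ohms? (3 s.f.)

0.0250 Ω

ρ = 16.7 nΩ·m = 1.67×10^-8 Ω·m
Section 1: A_strand = π(1.8250e-04)² = 1.046e-07 m²; R₁ = ρL/(N·A_s) = (1.67×10^-8)(2.87)/(19×1.046e-07) = 0.02411 Ω
Section 2: A = π(d/2)² = π(6.5500e-03 m)² = 1.348e-04 m²
R₂ = (1.67×10^-8)(7.52)/(1.348e-04) = 9.318×10^-4 Ω
R = R₁ + R₂ = 0.0250 Ω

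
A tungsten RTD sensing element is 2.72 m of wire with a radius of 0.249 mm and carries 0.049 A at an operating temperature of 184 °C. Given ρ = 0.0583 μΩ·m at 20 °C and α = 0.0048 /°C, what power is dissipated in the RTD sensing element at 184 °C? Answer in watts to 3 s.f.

ρ = 0.0583 μΩ·m = 5.83×10^-8 Ω·m
A = πr² = π(2.4900e-04 m)² = 1.948e-07 m²
R₍20₎ = ρL/A = (5.83×10^-8)(2.72)/(1.948e-07) = 0.8141 Ω
R₍184₎ = R₍20₎(1 + αΔT) = 0.8141 × (1 + 0.0048×164) = 1.455 Ω
P = I²R = (0.049)² × 1.455 = 0.00349 W

0.00349 W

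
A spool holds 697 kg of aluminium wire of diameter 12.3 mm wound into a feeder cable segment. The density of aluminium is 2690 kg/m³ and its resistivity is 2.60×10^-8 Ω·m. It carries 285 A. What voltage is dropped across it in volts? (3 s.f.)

A = π(d/2)² = π(6.1500e-03 m)² = 1.1882e-04 m²
L = m/(density·A) = 697/(2690×1.1882e-04) = 2181 m
R = ρL/A = (2.60×10^-8)(2181)/(1.1882e-04) = 0.4771 Ω
V = IR = 285 × 0.4771 = 136 V

136 V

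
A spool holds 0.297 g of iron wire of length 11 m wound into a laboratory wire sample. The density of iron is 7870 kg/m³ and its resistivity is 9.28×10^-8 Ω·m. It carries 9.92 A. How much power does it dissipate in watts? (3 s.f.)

29300 W

A = m/(density·L) = 2.970×10^-4/(7870×11) = 3.4307e-09 m²
R = ρL/A = (9.28×10^-8)(11)/(3.4307e-09) = 297.5 Ω
P = I²R = (9.92)² × 297.5 = 29300 W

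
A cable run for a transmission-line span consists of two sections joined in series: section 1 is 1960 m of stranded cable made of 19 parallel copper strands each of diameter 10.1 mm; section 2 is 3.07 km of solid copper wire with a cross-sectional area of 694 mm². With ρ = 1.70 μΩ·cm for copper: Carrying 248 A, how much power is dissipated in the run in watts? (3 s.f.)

5970 W

ρ = 1.70 μΩ·cm = 1.70×10^-8 Ω·m
Section 1: A_strand = π(5.0500e-03)² = 8.012e-05 m²; R₁ = ρL/(N·A_s) = (1.70×10^-8)(1960)/(19×8.012e-05) = 0.02189 Ω
Section 2: A = 694 mm² = 6.940e-04 m²
R₂ = (1.70×10^-8)(3070)/(6.940e-04) = 0.0752 Ω
R = R₁ + R₂ = 0.09709 Ω
P = I²R = (248)² × 0.09709 = 5970 W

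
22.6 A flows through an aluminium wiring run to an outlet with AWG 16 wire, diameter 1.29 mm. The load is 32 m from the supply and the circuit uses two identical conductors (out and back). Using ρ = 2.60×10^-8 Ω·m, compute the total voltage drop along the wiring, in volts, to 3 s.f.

28.8 V

A = π(1.29/2 mm)² = π(6.4500e-04 m)² = 1.307e-06 m²
Total conductor length (both ways) L = 2 × 32 = 64 m
R = ρL/A = (2.60×10^-8)(64)/(1.307e-06) = 1.273 Ω
V = IR = 22.6 × 1.273 = 28.8 V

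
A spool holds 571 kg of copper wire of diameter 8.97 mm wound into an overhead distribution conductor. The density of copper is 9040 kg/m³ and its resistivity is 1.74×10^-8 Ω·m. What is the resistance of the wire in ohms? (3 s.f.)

0.275 Ω

A = π(d/2)² = π(4.4850e-03 m)² = 6.3194e-05 m²
L = m/(density·A) = 571/(9040×6.3194e-05) = 999.5 m
R = ρL/A = (1.74×10^-8)(999.5)/(6.3194e-05) = 0.275 Ω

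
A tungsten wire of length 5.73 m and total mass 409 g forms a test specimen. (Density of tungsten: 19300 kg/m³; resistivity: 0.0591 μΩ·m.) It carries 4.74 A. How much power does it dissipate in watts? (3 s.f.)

2.06 W

ρ = 0.0591 μΩ·m = 5.91×10^-8 Ω·m
A = m/(density·L) = 0.409/(19300×5.73) = 3.6984e-06 m²
R = ρL/A = (5.91×10^-8)(5.73)/(3.6984e-06) = 0.09157 Ω
P = I²R = (4.74)² × 0.09157 = 2.06 W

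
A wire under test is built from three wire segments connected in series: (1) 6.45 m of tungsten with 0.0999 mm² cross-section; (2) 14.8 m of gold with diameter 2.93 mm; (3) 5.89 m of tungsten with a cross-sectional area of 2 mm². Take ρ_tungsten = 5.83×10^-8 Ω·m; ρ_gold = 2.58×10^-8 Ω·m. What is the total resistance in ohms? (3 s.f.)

3.99 Ω

Seg 1: A = 0.0999 mm² = 9.990e-08 m²
R_1 = (5.83×10^-8)(6.45)/(9.990e-08) = 3.764 Ω
Seg 2: A = π(d/2)² = π(1.4650e-03 m)² = 6.743e-06 m²
R_2 = (2.58×10^-8)(14.8)/(6.743e-06) = 0.05663 Ω
Seg 3: A = 2 mm² = 2.000e-06 m²
R_3 = (5.83×10^-8)(5.89)/(2.000e-06) = 0.1717 Ω
R_total = R_1 + R_2 + R_3 = 3.99 Ω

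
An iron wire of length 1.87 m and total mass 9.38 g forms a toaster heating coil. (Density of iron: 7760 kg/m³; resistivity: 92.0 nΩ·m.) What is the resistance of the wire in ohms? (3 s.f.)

ρ = 92.0 nΩ·m = 9.20×10^-8 Ω·m
A = m/(density·L) = 0.00938/(7760×1.87) = 6.4640e-07 m²
R = ρL/A = (9.20×10^-8)(1.87)/(6.4640e-07) = 0.266 Ω

0.266 Ω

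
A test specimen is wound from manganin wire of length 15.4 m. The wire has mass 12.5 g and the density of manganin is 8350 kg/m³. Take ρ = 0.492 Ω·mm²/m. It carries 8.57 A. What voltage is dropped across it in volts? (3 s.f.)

668 V

ρ = 0.492 Ω·mm²/m = 4.92×10^-7 Ω·m
A = m/(density·L) = 0.0125/(8350×15.4) = 9.7208e-08 m²
R = ρL/A = (4.92×10^-7)(15.4)/(9.7208e-08) = 77.94 Ω
V = IR = 8.57 × 77.94 = 668 V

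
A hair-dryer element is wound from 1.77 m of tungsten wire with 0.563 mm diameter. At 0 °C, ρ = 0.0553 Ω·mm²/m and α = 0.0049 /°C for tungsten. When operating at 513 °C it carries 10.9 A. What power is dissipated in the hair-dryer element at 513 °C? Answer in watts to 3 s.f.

ρ = 0.0553 Ω·mm²/m = 5.53×10^-8 Ω·m
A = π(d/2)² = π(2.8150e-04 m)² = 2.489e-07 m²
R₍0₎ = ρL/A = (5.53×10^-8)(1.77)/(2.489e-07) = 0.3932 Ω
R₍513₎ = R₍0₎(1 + αΔT) = 0.3932 × (1 + 0.0049×513) = 1.382 Ω
P = I²R = (10.9)² × 1.382 = 164 W

164 W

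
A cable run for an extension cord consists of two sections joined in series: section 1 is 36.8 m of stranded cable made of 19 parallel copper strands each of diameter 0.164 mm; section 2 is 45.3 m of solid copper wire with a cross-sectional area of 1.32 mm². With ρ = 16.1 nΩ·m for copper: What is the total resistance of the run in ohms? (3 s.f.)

2.03 Ω

ρ = 16.1 nΩ·m = 1.61×10^-8 Ω·m
Section 1: A_strand = π(8.2000e-05)² = 2.112e-08 m²; R₁ = ρL/(N·A_s) = (1.61×10^-8)(36.8)/(19×2.112e-08) = 1.476 Ω
Section 2: A = 1.32 mm² = 1.320e-06 m²
R₂ = (1.61×10^-8)(45.3)/(1.320e-06) = 0.5525 Ω
R = R₁ + R₂ = 2.03 Ω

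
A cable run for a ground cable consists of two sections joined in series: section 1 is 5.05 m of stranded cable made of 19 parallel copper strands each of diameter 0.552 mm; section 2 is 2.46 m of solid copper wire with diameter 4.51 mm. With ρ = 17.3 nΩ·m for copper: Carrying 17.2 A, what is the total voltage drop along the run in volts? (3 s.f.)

0.376 V

ρ = 17.3 nΩ·m = 1.73×10^-8 Ω·m
Section 1: A_strand = π(2.7600e-04)² = 2.393e-07 m²; R₁ = ρL/(N·A_s) = (1.73×10^-8)(5.05)/(19×2.393e-07) = 0.01921 Ω
Section 2: A = π(d/2)² = π(2.2550e-03 m)² = 1.598e-05 m²
R₂ = (1.73×10^-8)(2.46)/(1.598e-05) = 0.002664 Ω
R = R₁ + R₂ = 0.02188 Ω
V = IR = 17.2 × 0.02188 = 0.376 V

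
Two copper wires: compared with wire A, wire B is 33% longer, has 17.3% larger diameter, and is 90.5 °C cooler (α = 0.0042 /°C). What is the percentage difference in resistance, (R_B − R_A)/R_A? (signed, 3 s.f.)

R ∝ ρL/d² with ρ ∝ (1+αΔT), so R_B/R_A = (1 + 33/100) × (1 + 17.3/100)⁻² × (1 − 0.0042×90.5)
= 1.33 × 0.7268 × 0.6199 = 0.5992
(R_B − R_A)/R_A = 0.5992 − 1 = -40.1%

-40.1%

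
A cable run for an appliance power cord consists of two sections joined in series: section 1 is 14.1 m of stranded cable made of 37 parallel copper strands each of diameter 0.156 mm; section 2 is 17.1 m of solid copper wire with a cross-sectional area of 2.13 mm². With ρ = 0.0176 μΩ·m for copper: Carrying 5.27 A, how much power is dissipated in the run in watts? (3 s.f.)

ρ = 0.0176 μΩ·m = 1.76×10^-8 Ω·m
Section 1: A_strand = π(7.8000e-05)² = 1.911e-08 m²; R₁ = ρL/(N·A_s) = (1.76×10^-8)(14.1)/(37×1.911e-08) = 0.3509 Ω
Section 2: A = 2.13 mm² = 2.130e-06 m²
R₂ = (1.76×10^-8)(17.1)/(2.130e-06) = 0.1413 Ω
R = R₁ + R₂ = 0.4922 Ω
P = I²R = (5.27)² × 0.4922 = 13.7 W

13.7 W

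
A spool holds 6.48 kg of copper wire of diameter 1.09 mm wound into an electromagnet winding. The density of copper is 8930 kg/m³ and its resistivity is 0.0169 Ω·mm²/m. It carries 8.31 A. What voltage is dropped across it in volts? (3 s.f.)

ρ = 0.0169 Ω·mm²/m = 1.69×10^-8 Ω·m
A = π(d/2)² = π(5.4500e-04 m)² = 9.3313e-07 m²
L = m/(density·A) = 6.48/(8930×9.3313e-07) = 777.6 m
R = ρL/A = (1.69×10^-8)(777.6)/(9.3313e-07) = 14.08 Ω
V = IR = 8.31 × 14.08 = 117 V

117 V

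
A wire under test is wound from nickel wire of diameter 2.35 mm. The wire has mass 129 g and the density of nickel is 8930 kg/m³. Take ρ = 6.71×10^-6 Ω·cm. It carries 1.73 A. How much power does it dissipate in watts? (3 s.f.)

ρ = 6.71×10^-6 Ω·cm = 6.71×10^-8 Ω·m
A = π(d/2)² = π(1.1750e-03 m)² = 4.3374e-06 m²
L = m/(density·A) = 0.129/(8930×4.3374e-06) = 3.331 m
R = ρL/A = (6.71×10^-8)(3.331)/(4.3374e-06) = 0.05152 Ω
P = I²R = (1.73)² × 0.05152 = 0.154 W

0.154 W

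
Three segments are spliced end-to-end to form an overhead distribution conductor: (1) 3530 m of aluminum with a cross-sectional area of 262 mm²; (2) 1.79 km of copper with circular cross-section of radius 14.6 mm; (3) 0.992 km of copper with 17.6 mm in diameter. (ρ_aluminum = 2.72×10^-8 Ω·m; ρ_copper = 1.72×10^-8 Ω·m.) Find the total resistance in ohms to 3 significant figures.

Seg 1: A = 262 mm² = 2.620e-04 m²
R_1 = (2.72×10^-8)(3530)/(2.620e-04) = 0.3665 Ω
Seg 2: A = πr² = π(1.4600e-02 m)² = 6.697e-04 m²
R_2 = (1.72×10^-8)(1790)/(6.697e-04) = 0.04598 Ω
Seg 3: A = π(d/2)² = π(8.8000e-03 m)² = 2.433e-04 m²
R_3 = (1.72×10^-8)(992)/(2.433e-04) = 0.07013 Ω
R_total = R_1 + R_2 + R_3 = 0.483 Ω

0.483 Ω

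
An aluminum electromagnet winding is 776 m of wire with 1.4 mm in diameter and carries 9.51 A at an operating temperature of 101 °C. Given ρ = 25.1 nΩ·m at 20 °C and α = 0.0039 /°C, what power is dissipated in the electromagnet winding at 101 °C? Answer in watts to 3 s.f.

1510 W

ρ = 25.1 nΩ·m = 2.51×10^-8 Ω·m
A = π(d/2)² = π(7.0000e-04 m)² = 1.539e-06 m²
R₍20₎ = ρL/A = (2.51×10^-8)(776)/(1.539e-06) = 12.65 Ω
R₍101₎ = R₍20₎(1 + αΔT) = 12.65 × (1 + 0.0039×81) = 16.65 Ω
P = I²R = (9.51)² × 16.65 = 1510 W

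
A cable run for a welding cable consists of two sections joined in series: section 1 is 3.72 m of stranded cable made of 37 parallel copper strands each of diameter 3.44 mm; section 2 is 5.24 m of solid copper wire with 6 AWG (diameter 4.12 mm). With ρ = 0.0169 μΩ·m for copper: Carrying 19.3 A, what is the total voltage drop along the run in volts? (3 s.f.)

0.132 V

ρ = 0.0169 μΩ·m = 1.69×10^-8 Ω·m
Section 1: A_strand = π(1.7200e-03)² = 9.294e-06 m²; R₁ = ρL/(N·A_s) = (1.69×10^-8)(3.72)/(37×9.294e-06) = 1.828×10^-4 Ω
Section 2: A = π(4.12/2 mm)² = π(2.0600e-03 m)² = 1.333e-05 m²
R₂ = (1.69×10^-8)(5.24)/(1.333e-05) = 0.006643 Ω
R = R₁ + R₂ = 0.006825 Ω
V = IR = 19.3 × 0.006825 = 0.132 V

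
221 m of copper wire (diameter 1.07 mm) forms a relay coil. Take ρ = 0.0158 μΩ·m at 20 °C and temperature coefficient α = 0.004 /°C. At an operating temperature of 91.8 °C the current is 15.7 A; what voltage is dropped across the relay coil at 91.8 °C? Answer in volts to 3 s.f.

78.5 V

ρ = 0.0158 μΩ·m = 1.58×10^-8 Ω·m
A = π(d/2)² = π(5.3500e-04 m)² = 8.992e-07 m²
R₍20₎ = ρL/A = (1.58×10^-8)(221)/(8.992e-07) = 3.883 Ω
R₍91.8₎ = R₍20₎(1 + αΔT) = 3.883 × (1 + 0.004×71.8) = 4.998 Ω
V = IR = 15.7 × 4.998 = 78.5 V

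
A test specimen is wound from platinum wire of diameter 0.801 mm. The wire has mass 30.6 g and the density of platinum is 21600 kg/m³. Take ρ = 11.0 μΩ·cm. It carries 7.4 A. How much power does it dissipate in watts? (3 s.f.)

33.6 W

ρ = 11.0 μΩ·cm = 1.10×10^-7 Ω·m
A = π(d/2)² = π(4.0050e-04 m)² = 5.0391e-07 m²
L = m/(density·A) = 0.0306/(21600×5.0391e-07) = 2.811 m
R = ρL/A = (1.10×10^-7)(2.811)/(5.0391e-07) = 0.6137 Ω
P = I²R = (7.4)² × 0.6137 = 33.6 W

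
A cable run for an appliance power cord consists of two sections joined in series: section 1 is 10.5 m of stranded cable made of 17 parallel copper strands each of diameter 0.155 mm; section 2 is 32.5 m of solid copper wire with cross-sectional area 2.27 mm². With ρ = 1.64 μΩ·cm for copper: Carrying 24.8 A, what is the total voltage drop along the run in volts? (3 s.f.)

19.1 V

ρ = 1.64 μΩ·cm = 1.64×10^-8 Ω·m
Section 1: A_strand = π(7.7500e-05)² = 1.887e-08 m²; R₁ = ρL/(N·A_s) = (1.64×10^-8)(10.5)/(17×1.887e-08) = 0.5368 Ω
Section 2: A = 2.27 mm² = 2.270e-06 m²
R₂ = (1.64×10^-8)(32.5)/(2.270e-06) = 0.2348 Ω
R = R₁ + R₂ = 0.7716 Ω
V = IR = 24.8 × 0.7716 = 19.1 V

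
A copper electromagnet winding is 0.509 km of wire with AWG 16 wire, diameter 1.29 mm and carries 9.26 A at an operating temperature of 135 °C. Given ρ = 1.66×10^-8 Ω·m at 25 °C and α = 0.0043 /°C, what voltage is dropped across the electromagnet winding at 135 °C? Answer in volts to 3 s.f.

A = π(1.29/2 mm)² = π(6.4500e-04 m)² = 1.307e-06 m²
R₍25₎ = ρL/A = (1.66×10^-8)(509)/(1.307e-06) = 6.465 Ω
R₍135₎ = R₍25₎(1 + αΔT) = 6.465 × (1 + 0.0043×110) = 9.523 Ω
V = IR = 9.26 × 9.523 = 88.2 V

88.2 V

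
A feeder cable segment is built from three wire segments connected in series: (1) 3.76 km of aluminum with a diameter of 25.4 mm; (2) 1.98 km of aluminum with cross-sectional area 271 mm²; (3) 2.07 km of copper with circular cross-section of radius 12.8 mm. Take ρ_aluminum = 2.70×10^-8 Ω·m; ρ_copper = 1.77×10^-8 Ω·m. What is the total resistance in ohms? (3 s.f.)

0.469 Ω

Seg 1: A = π(d/2)² = π(1.2700e-02 m)² = 5.067e-04 m²
R_1 = (2.70×10^-8)(3760)/(5.067e-04) = 0.2004 Ω
Seg 2: A = 271 mm² = 2.710e-04 m²
R_2 = (2.70×10^-8)(1980)/(2.710e-04) = 0.1973 Ω
Seg 3: A = πr² = π(1.2800e-02 m)² = 5.147e-04 m²
R_3 = (1.77×10^-8)(2070)/(5.147e-04) = 0.07118 Ω
R_total = R_1 + R_2 + R_3 = 0.469 Ω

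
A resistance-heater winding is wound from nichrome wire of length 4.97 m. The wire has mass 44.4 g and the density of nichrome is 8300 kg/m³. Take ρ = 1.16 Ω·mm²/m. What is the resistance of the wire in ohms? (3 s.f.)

5.36 Ω

ρ = 1.16 Ω·mm²/m = 1.16×10^-6 Ω·m
A = m/(density·L) = 0.0444/(8300×4.97) = 1.0763e-06 m²
R = ρL/A = (1.16×10^-6)(4.97)/(1.0763e-06) = 5.36 Ω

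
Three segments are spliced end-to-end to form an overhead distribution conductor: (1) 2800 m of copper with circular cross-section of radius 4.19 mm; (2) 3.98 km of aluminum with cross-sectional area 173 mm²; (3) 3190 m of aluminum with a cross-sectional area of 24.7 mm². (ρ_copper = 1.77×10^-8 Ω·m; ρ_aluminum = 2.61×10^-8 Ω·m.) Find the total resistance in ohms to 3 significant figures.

4.87 Ω

Seg 1: A = πr² = π(4.1900e-03 m)² = 5.515e-05 m²
R_1 = (1.77×10^-8)(2800)/(5.515e-05) = 0.8986 Ω
Seg 2: A = 173 mm² = 1.730e-04 m²
R_2 = (2.61×10^-8)(3980)/(1.730e-04) = 0.6005 Ω
Seg 3: A = 24.7 mm² = 2.470e-05 m²
R_3 = (2.61×10^-8)(3190)/(2.470e-05) = 3.371 Ω
R_total = R_1 + R_2 + R_3 = 4.87 Ω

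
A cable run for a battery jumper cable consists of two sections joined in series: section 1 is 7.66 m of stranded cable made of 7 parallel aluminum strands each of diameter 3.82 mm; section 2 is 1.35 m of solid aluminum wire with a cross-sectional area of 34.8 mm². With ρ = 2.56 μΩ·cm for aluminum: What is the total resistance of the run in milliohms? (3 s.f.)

3.44 mΩ

ρ = 2.56 μΩ·cm = 2.56×10^-8 Ω·m
Section 1: A_strand = π(1.9100e-03)² = 1.146e-05 m²; R₁ = ρL/(N·A_s) = (2.56×10^-8)(7.66)/(7×1.146e-05) = 0.002444 Ω
Section 2: A = 34.8 mm² = 3.480e-05 m²
R₂ = (2.56×10^-8)(1.35)/(3.480e-05) = 9.931×10^-4 Ω
R = R₁ + R₂ = 3.44 mΩ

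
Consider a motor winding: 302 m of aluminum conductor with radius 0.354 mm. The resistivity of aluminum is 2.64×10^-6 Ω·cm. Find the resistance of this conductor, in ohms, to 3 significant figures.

20.3 Ω

ρ = 2.64×10^-6 Ω·cm = 2.64×10^-8 Ω·m
A = πr² = π(3.5400e-04 m)² = 3.937e-07 m²
R = ρL/A = (2.64×10^-8)(302 m)/(3.937e-07 m²) = 20.3 Ω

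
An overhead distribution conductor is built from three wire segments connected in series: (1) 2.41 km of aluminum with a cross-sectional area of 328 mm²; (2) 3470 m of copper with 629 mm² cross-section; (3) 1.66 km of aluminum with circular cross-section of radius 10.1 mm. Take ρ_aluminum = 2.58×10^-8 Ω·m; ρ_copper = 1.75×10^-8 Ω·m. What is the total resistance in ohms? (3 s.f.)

0.420 Ω

Seg 1: A = 328 mm² = 3.280e-04 m²
R_1 = (2.58×10^-8)(2410)/(3.280e-04) = 0.1896 Ω
Seg 2: A = 629 mm² = 6.290e-04 m²
R_2 = (1.75×10^-8)(3470)/(6.290e-04) = 0.09654 Ω
Seg 3: A = πr² = π(1.0100e-02 m)² = 3.205e-04 m²
R_3 = (2.58×10^-8)(1660)/(3.205e-04) = 0.1336 Ω
R_total = R_1 + R_2 + R_3 = 0.420 Ω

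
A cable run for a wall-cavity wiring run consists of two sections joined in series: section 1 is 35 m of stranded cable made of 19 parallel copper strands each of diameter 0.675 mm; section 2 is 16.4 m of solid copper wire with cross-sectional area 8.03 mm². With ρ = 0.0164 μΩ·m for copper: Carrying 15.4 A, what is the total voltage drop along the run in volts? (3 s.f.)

ρ = 0.0164 μΩ·m = 1.64×10^-8 Ω·m
Section 1: A_strand = π(3.3750e-04)² = 3.578e-07 m²; R₁ = ρL/(N·A_s) = (1.64×10^-8)(35)/(19×3.578e-07) = 0.08442 Ω
Section 2: A = 8.03 mm² = 8.030e-06 m²
R₂ = (1.64×10^-8)(16.4)/(8.030e-06) = 0.03349 Ω
R = R₁ + R₂ = 0.1179 Ω
V = IR = 15.4 × 0.1179 = 1.82 V

1.82 V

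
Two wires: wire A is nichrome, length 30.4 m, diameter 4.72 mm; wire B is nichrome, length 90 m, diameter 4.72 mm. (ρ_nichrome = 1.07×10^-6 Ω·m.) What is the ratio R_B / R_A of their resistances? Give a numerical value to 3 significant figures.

R ∝ ρL/d², so R_B/R_A = (L_B/L_A)
= (90/30.4) = 2.96

2.96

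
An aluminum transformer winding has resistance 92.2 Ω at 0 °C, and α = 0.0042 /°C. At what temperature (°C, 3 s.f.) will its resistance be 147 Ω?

R = R₀(1 + α(T − T₀)) ⇒ T = T₀ + (R/R₀ − 1)/α
T = 0 + (147/92.2 − 1)/0.0042 = 0 + (0.5944)/0.0042 = 142 °C

142 °C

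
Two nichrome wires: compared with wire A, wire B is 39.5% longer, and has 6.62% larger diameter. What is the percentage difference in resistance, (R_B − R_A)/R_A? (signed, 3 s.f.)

22.7%

R ∝ L/d², so R_B/R_A = (1 + 39.5/100) × (1 + 6.62/100)⁻²
= 1.395 × 0.8797 = 1.227
(R_B − R_A)/R_A = 1.227 − 1 = 22.7%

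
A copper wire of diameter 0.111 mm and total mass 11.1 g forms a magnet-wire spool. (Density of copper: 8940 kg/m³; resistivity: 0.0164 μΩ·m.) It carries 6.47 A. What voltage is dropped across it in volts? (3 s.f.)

1410 V

ρ = 0.0164 μΩ·m = 1.64×10^-8 Ω·m
A = π(d/2)² = π(5.5500e-05 m)² = 9.6769e-09 m²
L = m/(density·A) = 0.0111/(8940×9.6769e-09) = 128.3 m
R = ρL/A = (1.64×10^-8)(128.3)/(9.6769e-09) = 217.4 Ω
V = IR = 6.47 × 217.4 = 1410 V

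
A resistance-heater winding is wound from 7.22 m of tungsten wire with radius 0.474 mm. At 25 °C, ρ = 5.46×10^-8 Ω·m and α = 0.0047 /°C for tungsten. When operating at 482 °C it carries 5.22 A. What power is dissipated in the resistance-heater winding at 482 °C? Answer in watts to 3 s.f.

47.9 W

A = πr² = π(4.7400e-04 m)² = 7.058e-07 m²
R₍25₎ = ρL/A = (5.46×10^-8)(7.22)/(7.058e-07) = 0.5585 Ω
R₍482₎ = R₍25₎(1 + αΔT) = 0.5585 × (1 + 0.0047×457) = 1.758 Ω
P = I²R = (5.22)² × 1.758 = 47.9 W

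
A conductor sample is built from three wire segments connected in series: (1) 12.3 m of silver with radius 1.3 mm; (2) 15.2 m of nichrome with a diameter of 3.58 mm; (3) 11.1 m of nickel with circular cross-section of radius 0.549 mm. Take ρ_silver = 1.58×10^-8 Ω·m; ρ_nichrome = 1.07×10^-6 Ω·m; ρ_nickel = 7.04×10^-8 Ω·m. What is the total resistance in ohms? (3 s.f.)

Seg 1: A = πr² = π(1.3000e-03 m)² = 5.309e-06 m²
R_1 = (1.58×10^-8)(12.3)/(5.309e-06) = 0.0366 Ω
Seg 2: A = π(d/2)² = π(1.7900e-03 m)² = 1.007e-05 m²
R_2 = (1.07×10^-6)(15.2)/(1.007e-05) = 1.616 Ω
Seg 3: A = πr² = π(5.4900e-04 m)² = 9.469e-07 m²
R_3 = (7.04×10^-8)(11.1)/(9.469e-07) = 0.8253 Ω
R_total = R_1 + R_2 + R_3 = 2.48 Ω

2.48 Ω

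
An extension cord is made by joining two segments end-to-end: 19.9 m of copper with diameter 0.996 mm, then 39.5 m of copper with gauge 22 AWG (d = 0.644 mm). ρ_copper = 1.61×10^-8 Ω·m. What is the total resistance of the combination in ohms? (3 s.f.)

2.36 Ω

Segment 1: A = π(d/2)² = π(4.9800e-04 m)² = 7.791e-07 m²
R₁ = ρL/A = (1.61×10^-8)(19.9)/(7.791e-07) = 0.4112 Ω
Segment 2: A = π(0.644/2 mm)² = π(3.2200e-04 m)² = 3.257e-07 m²
R₂ = (1.61×10^-8)(39.5)/(3.257e-07) = 1.952 Ω
R = R₁ + R₂ = 2.36 Ω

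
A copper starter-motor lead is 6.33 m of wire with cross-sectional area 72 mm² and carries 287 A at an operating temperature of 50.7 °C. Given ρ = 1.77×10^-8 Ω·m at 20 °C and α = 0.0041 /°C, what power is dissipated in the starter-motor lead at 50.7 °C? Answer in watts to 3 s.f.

A = 72 mm² = 7.200e-05 m²
R₍20₎ = ρL/A = (1.77×10^-8)(6.33)/(7.200e-05) = 0.001556 Ω
R₍50.7₎ = R₍20₎(1 + αΔT) = 0.001556 × (1 + 0.0041×30.7) = 0.001752 Ω
P = I²R = (287)² × 0.001752 = 144 W

144 W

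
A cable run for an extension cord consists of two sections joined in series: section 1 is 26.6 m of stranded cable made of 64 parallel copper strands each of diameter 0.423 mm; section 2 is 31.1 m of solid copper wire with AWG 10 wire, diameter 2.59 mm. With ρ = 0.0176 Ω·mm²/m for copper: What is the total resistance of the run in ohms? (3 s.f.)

ρ = 0.0176 Ω·mm²/m = 1.76×10^-8 Ω·m
Section 1: A_strand = π(2.1150e-04)² = 1.405e-07 m²; R₁ = ρL/(N·A_s) = (1.76×10^-8)(26.6)/(64×1.405e-07) = 0.05205 Ω
Section 2: A = π(2.59/2 mm)² = π(1.2950e-03 m)² = 5.269e-06 m²
R₂ = (1.76×10^-8)(31.1)/(5.269e-06) = 0.1039 Ω
R = R₁ + R₂ = 0.156 Ω

0.156 Ω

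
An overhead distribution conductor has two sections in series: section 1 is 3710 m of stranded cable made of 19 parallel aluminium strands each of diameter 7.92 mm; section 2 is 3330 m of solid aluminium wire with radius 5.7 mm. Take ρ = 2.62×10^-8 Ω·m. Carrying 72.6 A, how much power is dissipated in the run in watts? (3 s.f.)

Section 1: A_strand = π(3.9600e-03)² = 4.927e-05 m²; R₁ = ρL/(N·A_s) = (2.62×10^-8)(3710)/(19×4.927e-05) = 0.1038 Ω
Section 2: A = πr² = π(5.7000e-03 m)² = 1.021e-04 m²
R₂ = (2.62×10^-8)(3330)/(1.021e-04) = 0.8548 Ω
R = R₁ + R₂ = 0.9586 Ω
P = I²R = (72.6)² × 0.9586 = 5050 W

5050 W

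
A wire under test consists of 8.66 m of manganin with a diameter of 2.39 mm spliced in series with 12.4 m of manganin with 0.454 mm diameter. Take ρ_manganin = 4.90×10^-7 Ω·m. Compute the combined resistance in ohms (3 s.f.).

Segment 1: A = π(d/2)² = π(1.1950e-03 m)² = 4.486e-06 m²
R₁ = ρL/A = (4.90×10^-7)(8.66)/(4.486e-06) = 0.9459 Ω
Segment 2: A = π(d/2)² = π(2.2700e-04 m)² = 1.619e-07 m²
R₂ = (4.90×10^-7)(12.4)/(1.619e-07) = 37.53 Ω
R = R₁ + R₂ = 38.5 Ω

38.5 Ω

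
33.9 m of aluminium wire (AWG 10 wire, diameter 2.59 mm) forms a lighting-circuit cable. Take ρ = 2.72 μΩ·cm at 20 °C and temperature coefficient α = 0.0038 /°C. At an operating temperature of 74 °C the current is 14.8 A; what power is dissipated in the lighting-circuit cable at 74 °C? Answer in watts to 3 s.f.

46.2 W

ρ = 2.72 μΩ·cm = 2.72×10^-8 Ω·m
A = π(2.59/2 mm)² = π(1.2950e-03 m)² = 5.269e-06 m²
R₍20₎ = ρL/A = (2.72×10^-8)(33.9)/(5.269e-06) = 0.175 Ω
R₍74₎ = R₍20₎(1 + αΔT) = 0.175 × (1 + 0.0038×54) = 0.2109 Ω
P = I²R = (14.8)² × 0.2109 = 46.2 W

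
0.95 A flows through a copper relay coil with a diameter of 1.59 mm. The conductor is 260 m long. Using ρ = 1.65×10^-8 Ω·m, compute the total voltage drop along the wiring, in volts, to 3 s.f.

A = π(d/2)² = π(7.9500e-04 m)² = 1.986e-06 m²
R = ρL/A = (1.65×10^-8)(260)/(1.986e-06) = 2.161 Ω
V = IR = 0.95 × 2.161 = 2.05 V

2.05 V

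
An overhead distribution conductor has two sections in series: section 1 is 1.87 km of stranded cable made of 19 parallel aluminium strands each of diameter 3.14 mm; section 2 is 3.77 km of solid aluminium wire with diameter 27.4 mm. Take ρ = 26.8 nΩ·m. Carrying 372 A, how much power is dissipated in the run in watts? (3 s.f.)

ρ = 26.8 nΩ·m = 2.68×10^-8 Ω·m
Section 1: A_strand = π(1.5700e-03)² = 7.744e-06 m²; R₁ = ρL/(N·A_s) = (2.68×10^-8)(1870)/(19×7.744e-06) = 0.3406 Ω
Section 2: A = π(d/2)² = π(1.3700e-02 m)² = 5.896e-04 m²
R₂ = (2.68×10^-8)(3770)/(5.896e-04) = 0.1714 Ω
R = R₁ + R₂ = 0.512 Ω
P = I²R = (372)² × 0.512 = 70800 W

70800 W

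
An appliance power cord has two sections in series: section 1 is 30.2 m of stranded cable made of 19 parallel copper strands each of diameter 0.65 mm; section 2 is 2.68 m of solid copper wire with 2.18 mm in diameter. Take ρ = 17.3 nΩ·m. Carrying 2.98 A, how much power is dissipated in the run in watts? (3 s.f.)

ρ = 17.3 nΩ·m = 1.73×10^-8 Ω·m
Section 1: A_strand = π(3.2500e-04)² = 3.318e-07 m²; R₁ = ρL/(N·A_s) = (1.73×10^-8)(30.2)/(19×3.318e-07) = 0.08287 Ω
Section 2: A = π(d/2)² = π(1.0900e-03 m)² = 3.733e-06 m²
R₂ = (1.73×10^-8)(2.68)/(3.733e-06) = 0.01242 Ω
R = R₁ + R₂ = 0.09529 Ω
P = I²R = (2.98)² × 0.09529 = 0.846 W

0.846 W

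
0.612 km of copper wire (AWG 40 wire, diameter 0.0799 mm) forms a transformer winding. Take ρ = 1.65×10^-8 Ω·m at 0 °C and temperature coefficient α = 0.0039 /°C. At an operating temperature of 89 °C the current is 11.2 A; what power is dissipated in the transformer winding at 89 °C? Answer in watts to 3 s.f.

3.40×10^5 W

A = π(0.0799/2 mm)² = π(3.9950e-05 m)² = 5.014e-09 m²
R₍0₎ = ρL/A = (1.65×10^-8)(612)/(5.014e-09) = 2014 Ω
R₍89₎ = R₍0₎(1 + αΔT) = 2014 × (1 + 0.0039×89) = 2713 Ω
P = I²R = (11.2)² × 2713 = 3.40×10^5 W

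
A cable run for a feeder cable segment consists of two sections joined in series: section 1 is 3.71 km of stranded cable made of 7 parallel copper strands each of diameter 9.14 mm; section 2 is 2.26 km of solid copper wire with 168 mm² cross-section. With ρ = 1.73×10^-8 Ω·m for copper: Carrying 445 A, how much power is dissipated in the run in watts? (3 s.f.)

73800 W

Section 1: A_strand = π(4.5700e-03)² = 6.561e-05 m²; R₁ = ρL/(N·A_s) = (1.73×10^-8)(3710)/(7×6.561e-05) = 0.1397 Ω
Section 2: A = 168 mm² = 1.680e-04 m²
R₂ = (1.73×10^-8)(2260)/(1.680e-04) = 0.2327 Ω
R = R₁ + R₂ = 0.3725 Ω
P = I²R = (445)² × 0.3725 = 73800 W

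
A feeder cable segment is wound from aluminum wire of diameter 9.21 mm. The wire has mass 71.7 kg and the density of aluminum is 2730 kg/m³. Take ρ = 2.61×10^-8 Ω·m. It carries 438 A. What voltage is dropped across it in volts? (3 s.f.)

67.6 V

A = π(d/2)² = π(4.6050e-03 m)² = 6.6621e-05 m²
L = m/(density·A) = 71.7/(2730×6.6621e-05) = 394.2 m
R = ρL/A = (2.61×10^-8)(394.2)/(6.6621e-05) = 0.1544 Ω
V = IR = 438 × 0.1544 = 67.6 V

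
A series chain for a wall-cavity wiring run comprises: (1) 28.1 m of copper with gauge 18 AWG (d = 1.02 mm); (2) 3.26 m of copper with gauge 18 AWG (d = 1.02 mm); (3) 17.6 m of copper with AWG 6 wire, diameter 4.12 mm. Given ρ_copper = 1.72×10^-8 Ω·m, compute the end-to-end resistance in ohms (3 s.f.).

0.683 Ω

Seg 1: A = π(1.02/2 mm)² = π(5.1000e-04 m)² = 8.171e-07 m²
R_1 = (1.72×10^-8)(28.1)/(8.171e-07) = 0.5915 Ω
Seg 2: A = π(1.02/2 mm)² = π(5.1000e-04 m)² = 8.171e-07 m²
R_2 = (1.72×10^-8)(3.26)/(8.171e-07) = 0.06862 Ω
Seg 3: A = π(4.12/2 mm)² = π(2.0600e-03 m)² = 1.333e-05 m²
R_3 = (1.72×10^-8)(17.6)/(1.333e-05) = 0.02271 Ω
R_total = R_1 + R_2 + R_3 = 0.683 Ω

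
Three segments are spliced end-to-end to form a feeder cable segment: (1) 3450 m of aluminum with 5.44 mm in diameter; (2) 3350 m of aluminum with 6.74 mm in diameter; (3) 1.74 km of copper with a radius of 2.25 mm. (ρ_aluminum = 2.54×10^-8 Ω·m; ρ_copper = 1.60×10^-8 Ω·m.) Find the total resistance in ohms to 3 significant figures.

Seg 1: A = π(d/2)² = π(2.7200e-03 m)² = 2.324e-05 m²
R_1 = (2.54×10^-8)(3450)/(2.324e-05) = 3.77 Ω
Seg 2: A = π(d/2)² = π(3.3700e-03 m)² = 3.568e-05 m²
R_2 = (2.54×10^-8)(3350)/(3.568e-05) = 2.385 Ω
Seg 3: A = πr² = π(2.2500e-03 m)² = 1.590e-05 m²
R_3 = (1.60×10^-8)(1740)/(1.590e-05) = 1.75 Ω
R_total = R_1 + R_2 + R_3 = 7.91 Ω

7.91 Ω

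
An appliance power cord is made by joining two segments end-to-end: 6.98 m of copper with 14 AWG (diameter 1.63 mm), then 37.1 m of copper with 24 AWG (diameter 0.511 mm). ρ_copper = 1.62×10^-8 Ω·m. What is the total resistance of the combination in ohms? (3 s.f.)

2.98 Ω

Segment 1: A = π(1.63/2 mm)² = π(8.1500e-04 m)² = 2.087e-06 m²
R₁ = ρL/A = (1.62×10^-8)(6.98)/(2.087e-06) = 0.05419 Ω
Segment 2: A = π(0.511/2 mm)² = π(2.5550e-04 m)² = 2.051e-07 m²
R₂ = (1.62×10^-8)(37.1)/(2.051e-07) = 2.931 Ω
R = R₁ + R₂ = 2.98 Ω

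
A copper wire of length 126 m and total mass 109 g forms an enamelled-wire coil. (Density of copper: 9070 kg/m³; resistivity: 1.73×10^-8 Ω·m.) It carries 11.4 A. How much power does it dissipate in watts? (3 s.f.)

2970 W

A = m/(density·L) = 0.109/(9070×126) = 9.5378e-08 m²
R = ρL/A = (1.73×10^-8)(126)/(9.5378e-08) = 22.85 Ω
P = I²R = (11.4)² × 22.85 = 2970 W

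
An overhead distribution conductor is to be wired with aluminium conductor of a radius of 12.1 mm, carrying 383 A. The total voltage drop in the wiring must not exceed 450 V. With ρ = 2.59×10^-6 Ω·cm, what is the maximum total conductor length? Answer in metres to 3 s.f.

ρ = 2.59×10^-6 Ω·cm = 2.59×10^-8 Ω·m
A = πr² = π(1.2100e-02 m)² = 4.600e-04 m²
L_max = V_max·A/(1·ρI) = (450)(4.600e-04)/(2.59×10^-8×383) = 20900 m

20900 m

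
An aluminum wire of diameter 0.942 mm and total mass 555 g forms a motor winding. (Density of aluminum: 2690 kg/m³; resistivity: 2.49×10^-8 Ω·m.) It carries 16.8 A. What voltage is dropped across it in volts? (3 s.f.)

178 V

A = π(d/2)² = π(4.7100e-04 m)² = 6.9693e-07 m²
L = m/(density·A) = 0.555/(2690×6.9693e-07) = 296 m
R = ρL/A = (2.49×10^-8)(296)/(6.9693e-07) = 10.58 Ω
V = IR = 16.8 × 10.58 = 178 V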